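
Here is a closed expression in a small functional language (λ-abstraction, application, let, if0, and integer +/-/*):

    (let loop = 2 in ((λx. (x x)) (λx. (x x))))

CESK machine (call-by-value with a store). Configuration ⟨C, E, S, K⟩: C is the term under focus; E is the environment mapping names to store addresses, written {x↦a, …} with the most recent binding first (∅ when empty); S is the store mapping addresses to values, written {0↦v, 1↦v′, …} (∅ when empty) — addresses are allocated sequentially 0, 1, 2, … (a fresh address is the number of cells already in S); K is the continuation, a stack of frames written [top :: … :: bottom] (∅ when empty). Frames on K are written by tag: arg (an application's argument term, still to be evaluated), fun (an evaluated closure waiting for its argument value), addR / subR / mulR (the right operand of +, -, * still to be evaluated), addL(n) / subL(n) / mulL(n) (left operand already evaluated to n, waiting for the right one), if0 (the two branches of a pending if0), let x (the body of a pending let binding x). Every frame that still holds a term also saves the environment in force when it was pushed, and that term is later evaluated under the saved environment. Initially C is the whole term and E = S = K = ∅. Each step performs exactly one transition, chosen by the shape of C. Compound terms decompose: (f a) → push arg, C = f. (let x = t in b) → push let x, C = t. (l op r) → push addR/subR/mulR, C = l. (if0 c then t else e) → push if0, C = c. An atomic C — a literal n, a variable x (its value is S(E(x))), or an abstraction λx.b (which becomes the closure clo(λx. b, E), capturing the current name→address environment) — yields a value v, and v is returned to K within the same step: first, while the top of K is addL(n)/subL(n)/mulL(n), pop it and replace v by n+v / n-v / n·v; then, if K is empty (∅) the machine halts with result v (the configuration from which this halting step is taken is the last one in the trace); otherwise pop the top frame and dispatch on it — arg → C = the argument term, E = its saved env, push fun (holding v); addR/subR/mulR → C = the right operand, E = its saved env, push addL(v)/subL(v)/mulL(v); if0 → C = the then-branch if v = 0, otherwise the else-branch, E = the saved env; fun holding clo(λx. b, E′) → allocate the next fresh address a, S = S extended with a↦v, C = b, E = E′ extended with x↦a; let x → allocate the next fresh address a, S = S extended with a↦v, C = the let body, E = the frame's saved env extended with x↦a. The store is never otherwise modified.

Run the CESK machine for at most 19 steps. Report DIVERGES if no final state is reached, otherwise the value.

Answer: DIVERGES (no final state within 19 steps)

Derivation:
[0] ⟨C=(let loop = 2 in ((λx. (x x)) (λx. (x x)))); E=∅; S=∅; K=∅⟩
[1] ⟨C=2; E=∅; S=∅; K=[let loop]⟩
[2] ⟨C=((λx. (x x)) (λx. (x x))); E={loop↦0}; S={0↦2}; K=∅⟩
[3] ⟨C=(λx. (x x)); E={loop↦0}; S={0↦2}; K=[arg]⟩
[4] ⟨C=(λx. (x x)); E={loop↦0}; S={0↦2}; K=[fun]⟩
[5] ⟨C=(x x); E={x↦1, loop↦0}; S={0↦2, 1↦clo(λx. (x x), {loop↦0})}; K=∅⟩
[6] ⟨C=x; E={x↦1, loop↦0}; S={0↦2, 1↦clo(λx. (x x), {loop↦0})}; K=[arg]⟩
[7] ⟨C=x; E={x↦1, loop↦0}; S={0↦2, 1↦clo(λx. (x x), {loop↦0})}; K=[fun]⟩
[8] ⟨C=(x x); E={x↦2, loop↦0}; S={0↦2, 1↦clo(λx. (x x), {loop↦0}), 2↦clo(λx. (x x), {loop↦0})}; K=∅⟩
[9] ⟨C=x; E={x↦2, loop↦0}; S={0↦2, 1↦clo(λx. (x x), {loop↦0}), 2↦clo(λx. (x x), {loop↦0})}; K=[arg]⟩
[10] ⟨C=x; E={x↦2, loop↦0}; S={0↦2, 1↦clo(λx. (x x), {loop↦0}), 2↦clo(λx. (x x), {loop↦0})}; K=[fun]⟩
[11] ⟨C=(x x); E={x↦3, loop↦0}; S={0↦2, 1↦clo(λx. (x x), {loop↦0}), 2↦clo(λx. (x x), {loop↦0}), 3↦clo(λx. (x x), {loop↦0})}; K=∅⟩
[12] ⟨C=x; E={x↦3, loop↦0}; S={0↦2, 1↦clo(λx. (x x), {loop↦0}), 2↦clo(λx. (x x), {loop↦0}), 3↦clo(λx. (x x), {loop↦0})}; K=[arg]⟩
[13] ⟨C=x; E={x↦3, loop↦0}; S={0↦2, 1↦clo(λx. (x x), {loop↦0}), 2↦clo(λx. (x x), {loop↦0}), 3↦clo(λx. (x x), {loop↦0})}; K=[fun]⟩
[14] ⟨C=(x x); E={x↦4, loop↦0}; S={0↦2, 1↦clo(λx. (x x), {loop↦0}), 2↦clo(λx. (x x), {loop↦0}), 3↦clo(λx. (x x), {loop↦0}), 4↦clo(λx. (x x), {loop↦0})}; K=∅⟩
[15] ⟨C=x; E={x↦4, loop↦0}; S={0↦2, 1↦clo(λx. (x x), {loop↦0}), 2↦clo(λx. (x x), {loop↦0}), 3↦clo(λx. (x x), {loop↦0}), 4↦clo(λx. (x x), {loop↦0})}; K=[arg]⟩
[16] ⟨C=x; E={x↦4, loop↦0}; S={0↦2, 1↦clo(λx. (x x), {loop↦0}), 2↦clo(λx. (x x), {loop↦0}), 3↦clo(λx. (x x), {loop↦0}), 4↦clo(λx. (x x), {loop↦0})}; K=[fun]⟩
[17] ⟨C=(x x); E={x↦5, loop↦0}; S={0↦2, 1↦clo(λx. (x x), {loop↦0}), 2↦clo(λx. (x x), {loop↦0}), 3↦clo(λx. (x x), {loop↦0}), 4↦clo(λx. (x x), {loop↦0}), 5↦clo(λx. (x x), {loop↦0})}; K=∅⟩
[18] ⟨C=x; E={x↦5, loop↦0}; S={0↦2, 1↦clo(λx. (x x), {loop↦0}), 2↦clo(λx. (x x), {loop↦0}), 3↦clo(λx. (x x), {loop↦0}), 4↦clo(λx. (x x), {loop↦0}), 5↦clo(λx. (x x), {loop↦0})}; K=[arg]⟩
[19] ⟨C=x; E={x↦5, loop↦0}; S={0↦2, 1↦clo(λx. (x x), {loop↦0}), 2↦clo(λx. (x x), {loop↦0}), 3↦clo(λx. (x x), {loop↦0}), 4↦clo(λx. (x x), {loop↦0}), 5↦clo(λx. (x x), {loop↦0})}; K=[fun]⟩
→ 19 transitions taken and the configuration is still not final: no result within 19 steps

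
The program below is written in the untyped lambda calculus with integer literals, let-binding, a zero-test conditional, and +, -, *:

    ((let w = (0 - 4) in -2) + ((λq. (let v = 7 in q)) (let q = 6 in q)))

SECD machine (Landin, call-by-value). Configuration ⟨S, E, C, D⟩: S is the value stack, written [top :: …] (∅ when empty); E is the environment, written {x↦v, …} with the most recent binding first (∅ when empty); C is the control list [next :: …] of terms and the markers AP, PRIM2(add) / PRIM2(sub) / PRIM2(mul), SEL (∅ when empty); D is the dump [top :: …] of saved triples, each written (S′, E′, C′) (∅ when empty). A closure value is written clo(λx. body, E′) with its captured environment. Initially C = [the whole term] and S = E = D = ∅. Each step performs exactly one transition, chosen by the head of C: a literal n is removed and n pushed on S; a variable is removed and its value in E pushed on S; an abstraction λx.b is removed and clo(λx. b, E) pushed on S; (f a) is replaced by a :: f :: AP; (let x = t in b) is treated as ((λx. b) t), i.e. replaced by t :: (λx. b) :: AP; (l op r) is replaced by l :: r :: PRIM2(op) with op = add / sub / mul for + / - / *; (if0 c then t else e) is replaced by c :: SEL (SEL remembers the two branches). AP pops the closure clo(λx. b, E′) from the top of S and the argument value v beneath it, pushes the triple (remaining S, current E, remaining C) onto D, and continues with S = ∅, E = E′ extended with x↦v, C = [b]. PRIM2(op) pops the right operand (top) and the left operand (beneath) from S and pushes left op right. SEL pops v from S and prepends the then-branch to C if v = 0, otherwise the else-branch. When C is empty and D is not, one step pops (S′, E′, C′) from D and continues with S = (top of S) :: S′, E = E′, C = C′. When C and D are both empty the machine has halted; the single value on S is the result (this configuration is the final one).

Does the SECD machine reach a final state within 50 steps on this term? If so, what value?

step 0: <S=∅, E=∅, C=[((let w = (0 - 4) in -2) + ((λq. (let v = 7 in q)) (let q = 6 in q)))], D=∅>
step 1: <S=∅, E=∅, C=[(let w = (0 - 4) in -2) :: ((λq. (let v = 7 in q)) (let q = 6 in q)) :: PRIM2(add)], D=∅>
step 2: <S=∅, E=∅, C=[(0 - 4) :: (λw. -2) :: AP :: ((λq. (let v = 7 in q)) (let q = 6 in q)) :: PRIM2(add)], D=∅>
step 3: <S=∅, E=∅, C=[0 :: 4 :: PRIM2(sub) :: (λw. -2) :: AP :: ((λq. (let v = 7 in q)) (let q = 6 in q)) :: PRIM2(add)], D=∅>
step 4: <S=[0], E=∅, C=[4 :: PRIM2(sub) :: (λw. -2) :: AP :: ((λq. (let v = 7 in q)) (let q = 6 in q)) :: PRIM2(add)], D=∅>
step 5: <S=[4 :: 0], E=∅, C=[PRIM2(sub) :: (λw. -2) :: AP :: ((λq. (let v = 7 in q)) (let q = 6 in q)) :: PRIM2(add)], D=∅>
step 6: <S=[-4], E=∅, C=[(λw. -2) :: AP :: ((λq. (let v = 7 in q)) (let q = 6 in q)) :: PRIM2(add)], D=∅>
step 7: <S=[clo(λw. -2, ∅) :: -4], E=∅, C=[AP :: ((λq. (let v = 7 in q)) (let q = 6 in q)) :: PRIM2(add)], D=∅>
step 8: <S=∅, E={w↦-4}, C=[-2], D=[(∅, ∅, [((λq. (let v = 7 in q)) (let q = 6 in q)) :: PRIM2(add)])]>
step 9: <S=[-2], E={w↦-4}, C=∅, D=[(∅, ∅, [((λq. (let v = 7 in q)) (let q = 6 in q)) :: PRIM2(add)])]>
step 10: <S=[-2], E=∅, C=[((λq. (let v = 7 in q)) (let q = 6 in q)) :: PRIM2(add)], D=∅>
step 11: <S=[-2], E=∅, C=[(let q = 6 in q) :: (λq. (let v = 7 in q)) :: AP :: PRIM2(add)], D=∅>
step 12: <S=[-2], E=∅, C=[6 :: (λq. q) :: AP :: (λq. (let v = 7 in q)) :: AP :: PRIM2(add)], D=∅>
step 13: <S=[6 :: -2], E=∅, C=[(λq. q) :: AP :: (λq. (let v = 7 in q)) :: AP :: PRIM2(add)], D=∅>
step 14: <S=[clo(λq. q, ∅) :: 6 :: -2], E=∅, C=[AP :: (λq. (let v = 7 in q)) :: AP :: PRIM2(add)], D=∅>
step 15: <S=∅, E={q↦6}, C=[q], D=[([-2], ∅, [(λq. (let v = 7 in q)) :: AP :: PRIM2(add)])]>
step 16: <S=[6], E={q↦6}, C=∅, D=[([-2], ∅, [(λq. (let v = 7 in q)) :: AP :: PRIM2(add)])]>
step 17: <S=[6 :: -2], E=∅, C=[(λq. (let v = 7 in q)) :: AP :: PRIM2(add)], D=∅>
step 18: <S=[clo(λq. (let v = 7 in q), ∅) :: 6 :: -2], E=∅, C=[AP :: PRIM2(add)], D=∅>
step 19: <S=∅, E={q↦6}, C=[(let v = 7 in q)], D=[([-2], ∅, [PRIM2(add)])]>
step 20: <S=∅, E={q↦6}, C=[7 :: (λv. q) :: AP], D=[([-2], ∅, [PRIM2(add)])]>
step 21: <S=[7], E={q↦6}, C=[(λv. q) :: AP], D=[([-2], ∅, [PRIM2(add)])]>
step 22: <S=[clo(λv. q, {q↦6}) :: 7], E={q↦6}, C=[AP], D=[([-2], ∅, [PRIM2(add)])]>
step 23: <S=∅, E={v↦7, q↦6}, C=[q], D=[(∅, {q↦6}, ∅) :: ([-2], ∅, [PRIM2(add)])]>
step 24: <S=[6], E={v↦7, q↦6}, C=∅, D=[(∅, {q↦6}, ∅) :: ([-2], ∅, [PRIM2(add)])]>
step 25: <S=[6], E={q↦6}, C=∅, D=[([-2], ∅, [PRIM2(add)])]>
step 26: <S=[6 :: -2], E=∅, C=[PRIM2(add)], D=∅>
step 27: <S=[4], E=∅, C=∅, D=∅>
→ final value 4

Answer: 4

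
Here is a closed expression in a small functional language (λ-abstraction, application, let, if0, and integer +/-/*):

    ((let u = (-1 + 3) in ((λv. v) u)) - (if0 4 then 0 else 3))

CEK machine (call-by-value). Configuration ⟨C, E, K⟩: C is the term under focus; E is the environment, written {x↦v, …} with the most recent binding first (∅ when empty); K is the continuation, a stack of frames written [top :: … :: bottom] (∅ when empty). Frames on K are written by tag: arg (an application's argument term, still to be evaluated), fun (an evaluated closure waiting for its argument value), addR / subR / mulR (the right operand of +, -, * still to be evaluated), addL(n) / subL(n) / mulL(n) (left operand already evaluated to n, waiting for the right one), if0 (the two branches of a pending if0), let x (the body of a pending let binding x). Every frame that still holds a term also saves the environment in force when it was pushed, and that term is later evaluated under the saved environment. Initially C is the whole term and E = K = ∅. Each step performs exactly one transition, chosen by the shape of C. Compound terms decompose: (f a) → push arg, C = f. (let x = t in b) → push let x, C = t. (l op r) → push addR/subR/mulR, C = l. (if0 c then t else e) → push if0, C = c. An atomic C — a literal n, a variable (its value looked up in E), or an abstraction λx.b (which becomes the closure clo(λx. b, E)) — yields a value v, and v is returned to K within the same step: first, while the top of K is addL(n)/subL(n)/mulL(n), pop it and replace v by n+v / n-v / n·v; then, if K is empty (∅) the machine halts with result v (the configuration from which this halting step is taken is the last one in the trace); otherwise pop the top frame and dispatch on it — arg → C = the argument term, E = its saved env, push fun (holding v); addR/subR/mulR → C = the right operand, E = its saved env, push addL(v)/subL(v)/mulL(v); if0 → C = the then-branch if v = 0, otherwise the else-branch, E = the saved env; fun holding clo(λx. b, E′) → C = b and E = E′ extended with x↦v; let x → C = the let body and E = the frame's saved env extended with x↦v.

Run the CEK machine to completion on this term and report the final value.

Answer: -1

Machine steps:
[0] [C=((let u = (-1 + 3) in ((λv. v) u)) - (if0 4 then 0 else 3)) | E=∅ | K=∅]
[1] [C=(let u = (-1 + 3) in ((λv. v) u)) | E=∅ | K=[subR]]
[2] [C=(-1 + 3) | E=∅ | K=[let u :: subR]]
[3] [C=-1 | E=∅ | K=[addR :: let u :: subR]]
[4] [C=3 | E=∅ | K=[addL(-1) :: let u :: subR]]
[5] [C=((λv. v) u) | E={u↦2} | K=[subR]]
[6] [C=(λv. v) | E={u↦2} | K=[arg :: subR]]
[7] [C=u | E={u↦2} | K=[fun :: subR]]
[8] [C=v | E={v↦2, u↦2} | K=[subR]]
[9] [C=(if0 4 then 0 else 3) | E=∅ | K=[subL(2)]]
[10] [C=4 | E=∅ | K=[if0 :: subL(2)]]
[11] [C=3 | E=∅ | K=[subL(2)]]
→ final value -1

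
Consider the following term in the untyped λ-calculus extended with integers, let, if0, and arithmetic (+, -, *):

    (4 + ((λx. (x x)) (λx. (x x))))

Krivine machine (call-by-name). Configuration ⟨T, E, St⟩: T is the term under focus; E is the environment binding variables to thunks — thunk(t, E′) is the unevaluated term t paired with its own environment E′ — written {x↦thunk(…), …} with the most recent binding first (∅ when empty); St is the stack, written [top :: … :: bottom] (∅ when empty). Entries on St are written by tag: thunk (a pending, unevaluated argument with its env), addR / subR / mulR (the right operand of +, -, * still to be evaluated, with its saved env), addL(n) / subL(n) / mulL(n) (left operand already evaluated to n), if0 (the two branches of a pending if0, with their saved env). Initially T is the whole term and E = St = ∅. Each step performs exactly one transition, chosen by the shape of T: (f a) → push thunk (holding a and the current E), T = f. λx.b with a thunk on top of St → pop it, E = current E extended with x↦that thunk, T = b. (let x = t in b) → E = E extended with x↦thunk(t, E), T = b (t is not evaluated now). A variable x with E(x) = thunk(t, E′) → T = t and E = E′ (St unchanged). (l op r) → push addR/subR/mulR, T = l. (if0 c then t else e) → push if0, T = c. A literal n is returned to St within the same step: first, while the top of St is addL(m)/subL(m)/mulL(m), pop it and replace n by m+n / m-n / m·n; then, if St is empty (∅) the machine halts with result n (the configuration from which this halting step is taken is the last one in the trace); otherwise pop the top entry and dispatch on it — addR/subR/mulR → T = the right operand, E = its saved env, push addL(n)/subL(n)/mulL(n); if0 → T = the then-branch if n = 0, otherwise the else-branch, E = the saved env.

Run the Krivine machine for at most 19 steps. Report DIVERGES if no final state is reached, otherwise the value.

t=0: [T=(4 + ((λx. (x x)) (λx. (x x)))) | E=∅ | St=∅]
t=1: [T=4 | E=∅ | St=[addR]]
t=2: [T=((λx. (x x)) (λx. (x x))) | E=∅ | St=[addL(4)]]
t=3: [T=(λx. (x x)) | E=∅ | St=[thunk :: addL(4)]]
t=4: [T=(x x) | E={x↦thunk((λx. (x x)), ∅)} | St=[addL(4)]]
t=5: [T=x | E={x↦thunk((λx. (x x)), ∅)} | St=[thunk :: addL(4)]]
t=6: [T=(λx. (x x)) | E=∅ | St=[thunk :: addL(4)]]
t=7: [T=(x x) | E={x↦thunk(x, {x↦thunk((λx. (x x)), ∅)})} | St=[addL(4)]]
t=8: [T=x | E={x↦thunk(x, {x↦thunk((λx. (x x)), ∅)})} | St=[thunk :: addL(4)]]
t=9: [T=x | E={x↦thunk((λx. (x x)), ∅)} | St=[thunk :: addL(4)]]
t=10: [T=(λx. (x x)) | E=∅ | St=[thunk :: addL(4)]]
t=11: [T=(x x) | E={x↦thunk(x, {x↦thunk(x, {x↦thunk((λx. (x x)), ∅)})})} | St=[addL(4)]]
t=12: [T=x | E={x↦thunk(x, {x↦thunk(x, {x↦thunk((λx. (x x)), ∅)})})} | St=[thunk :: addL(4)]]
t=13: [T=x | E={x↦thunk(x, {x↦thunk((λx. (x x)), ∅)})} | St=[thunk :: addL(4)]]
t=14: [T=x | E={x↦thunk((λx. (x x)), ∅)} | St=[thunk :: addL(4)]]
t=15: [T=(λx. (x x)) | E=∅ | St=[thunk :: addL(4)]]
t=16: [T=(x x) | E={x↦thunk(x, {x↦thunk(x, {x↦thunk(x, {x↦thunk((λx. (x x)), ∅)})})})} | St=[addL(4)]]
t=17: [T=x | E={x↦thunk(x, {x↦thunk(x, {x↦thunk(x, {x↦thunk((λx. (x x)), ∅)})})})} | St=[thunk :: addL(4)]]
t=18: [T=x | E={x↦thunk(x, {x↦thunk(x, {x↦thunk((λx. (x x)), ∅)})})} | St=[thunk :: addL(4)]]
t=19: [T=x | E={x↦thunk(x, {x↦thunk((λx. (x x)), ∅)})} | St=[thunk :: addL(4)]]
→ 19 transitions taken and the configuration is still not final: no result within 19 steps

Answer: DIVERGES (no final state within 19 steps)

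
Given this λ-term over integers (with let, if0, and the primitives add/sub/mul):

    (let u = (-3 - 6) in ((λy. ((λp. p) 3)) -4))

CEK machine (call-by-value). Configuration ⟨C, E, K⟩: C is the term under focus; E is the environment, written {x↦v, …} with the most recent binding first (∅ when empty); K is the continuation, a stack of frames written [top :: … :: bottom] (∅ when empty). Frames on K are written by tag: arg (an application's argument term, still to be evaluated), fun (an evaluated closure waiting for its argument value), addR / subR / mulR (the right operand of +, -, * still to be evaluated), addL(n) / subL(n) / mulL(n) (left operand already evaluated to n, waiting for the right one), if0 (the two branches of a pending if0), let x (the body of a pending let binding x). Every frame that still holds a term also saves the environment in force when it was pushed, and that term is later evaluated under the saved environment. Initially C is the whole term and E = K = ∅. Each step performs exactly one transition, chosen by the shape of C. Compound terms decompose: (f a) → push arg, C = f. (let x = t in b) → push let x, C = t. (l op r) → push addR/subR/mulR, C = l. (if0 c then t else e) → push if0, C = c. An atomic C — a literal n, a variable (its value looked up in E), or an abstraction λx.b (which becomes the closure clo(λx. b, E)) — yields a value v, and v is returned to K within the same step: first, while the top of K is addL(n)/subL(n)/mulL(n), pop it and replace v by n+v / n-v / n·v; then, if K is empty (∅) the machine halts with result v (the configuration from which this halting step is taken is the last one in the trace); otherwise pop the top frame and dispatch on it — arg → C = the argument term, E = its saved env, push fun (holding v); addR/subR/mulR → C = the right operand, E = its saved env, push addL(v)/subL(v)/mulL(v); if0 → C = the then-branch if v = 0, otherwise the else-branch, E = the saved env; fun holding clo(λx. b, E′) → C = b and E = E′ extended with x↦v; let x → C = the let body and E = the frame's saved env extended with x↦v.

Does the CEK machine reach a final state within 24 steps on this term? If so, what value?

0. ⟨C=(let u = (-3 - 6) in ((λy. ((λp. p) 3)) -4)); E=∅; K=∅⟩
1. ⟨C=(-3 - 6); E=∅; K=[let u]⟩
2. ⟨C=-3; E=∅; K=[subR :: let u]⟩
3. ⟨C=6; E=∅; K=[subL(-3) :: let u]⟩
4. ⟨C=((λy. ((λp. p) 3)) -4); E={u↦-9}; K=∅⟩
5. ⟨C=(λy. ((λp. p) 3)); E={u↦-9}; K=[arg]⟩
6. ⟨C=-4; E={u↦-9}; K=[fun]⟩
7. ⟨C=((λp. p) 3); E={y↦-4, u↦-9}; K=∅⟩
8. ⟨C=(λp. p); E={y↦-4, u↦-9}; K=[arg]⟩
9. ⟨C=3; E={y↦-4, u↦-9}; K=[fun]⟩
10. ⟨C=p; E={p↦3, y↦-4, u↦-9}; K=∅⟩
→ final value 3

Answer: 3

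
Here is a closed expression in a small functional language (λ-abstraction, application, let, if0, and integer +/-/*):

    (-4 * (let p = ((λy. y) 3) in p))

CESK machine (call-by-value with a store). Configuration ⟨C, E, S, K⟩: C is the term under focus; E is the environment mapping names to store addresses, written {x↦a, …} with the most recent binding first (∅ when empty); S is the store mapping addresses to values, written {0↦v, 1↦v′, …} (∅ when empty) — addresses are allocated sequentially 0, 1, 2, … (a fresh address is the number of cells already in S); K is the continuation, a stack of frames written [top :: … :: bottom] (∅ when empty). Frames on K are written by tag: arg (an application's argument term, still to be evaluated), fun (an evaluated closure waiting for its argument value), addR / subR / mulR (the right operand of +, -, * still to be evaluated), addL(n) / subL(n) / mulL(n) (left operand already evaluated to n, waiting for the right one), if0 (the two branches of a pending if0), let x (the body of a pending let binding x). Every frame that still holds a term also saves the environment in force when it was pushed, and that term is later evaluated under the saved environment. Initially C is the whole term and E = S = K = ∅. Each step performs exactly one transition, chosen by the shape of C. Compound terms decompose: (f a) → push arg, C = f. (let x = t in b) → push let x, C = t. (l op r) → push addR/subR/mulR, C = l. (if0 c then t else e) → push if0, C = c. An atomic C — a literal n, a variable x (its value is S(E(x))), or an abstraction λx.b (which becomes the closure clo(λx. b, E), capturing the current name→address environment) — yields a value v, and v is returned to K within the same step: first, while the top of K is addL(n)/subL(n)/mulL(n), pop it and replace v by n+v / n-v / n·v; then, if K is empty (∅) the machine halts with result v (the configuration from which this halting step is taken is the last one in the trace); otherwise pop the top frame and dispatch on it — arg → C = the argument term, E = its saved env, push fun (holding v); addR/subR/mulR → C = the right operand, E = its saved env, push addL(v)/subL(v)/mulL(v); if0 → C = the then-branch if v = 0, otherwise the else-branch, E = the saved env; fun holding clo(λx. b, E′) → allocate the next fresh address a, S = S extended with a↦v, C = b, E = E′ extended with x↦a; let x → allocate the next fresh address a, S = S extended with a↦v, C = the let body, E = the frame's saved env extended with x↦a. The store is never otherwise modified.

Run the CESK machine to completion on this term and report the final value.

Answer: -12

Execution trace:
t=0: <C=(-4 * (let p = ((λy. y) 3) in p)), E=∅, S=∅, K=∅>
t=1: <C=-4, E=∅, S=∅, K=[mulR]>
t=2: <C=(let p = ((λy. y) 3) in p), E=∅, S=∅, K=[mulL(-4)]>
t=3: <C=((λy. y) 3), E=∅, S=∅, K=[let p :: mulL(-4)]>
t=4: <C=(λy. y), E=∅, S=∅, K=[arg :: let p :: mulL(-4)]>
t=5: <C=3, E=∅, S=∅, K=[fun :: let p :: mulL(-4)]>
t=6: <C=y, E={y↦0}, S={0↦3}, K=[let p :: mulL(-4)]>
t=7: <C=p, E={p↦1}, S={0↦3, 1↦3}, K=[mulL(-4)]>
→ final value -12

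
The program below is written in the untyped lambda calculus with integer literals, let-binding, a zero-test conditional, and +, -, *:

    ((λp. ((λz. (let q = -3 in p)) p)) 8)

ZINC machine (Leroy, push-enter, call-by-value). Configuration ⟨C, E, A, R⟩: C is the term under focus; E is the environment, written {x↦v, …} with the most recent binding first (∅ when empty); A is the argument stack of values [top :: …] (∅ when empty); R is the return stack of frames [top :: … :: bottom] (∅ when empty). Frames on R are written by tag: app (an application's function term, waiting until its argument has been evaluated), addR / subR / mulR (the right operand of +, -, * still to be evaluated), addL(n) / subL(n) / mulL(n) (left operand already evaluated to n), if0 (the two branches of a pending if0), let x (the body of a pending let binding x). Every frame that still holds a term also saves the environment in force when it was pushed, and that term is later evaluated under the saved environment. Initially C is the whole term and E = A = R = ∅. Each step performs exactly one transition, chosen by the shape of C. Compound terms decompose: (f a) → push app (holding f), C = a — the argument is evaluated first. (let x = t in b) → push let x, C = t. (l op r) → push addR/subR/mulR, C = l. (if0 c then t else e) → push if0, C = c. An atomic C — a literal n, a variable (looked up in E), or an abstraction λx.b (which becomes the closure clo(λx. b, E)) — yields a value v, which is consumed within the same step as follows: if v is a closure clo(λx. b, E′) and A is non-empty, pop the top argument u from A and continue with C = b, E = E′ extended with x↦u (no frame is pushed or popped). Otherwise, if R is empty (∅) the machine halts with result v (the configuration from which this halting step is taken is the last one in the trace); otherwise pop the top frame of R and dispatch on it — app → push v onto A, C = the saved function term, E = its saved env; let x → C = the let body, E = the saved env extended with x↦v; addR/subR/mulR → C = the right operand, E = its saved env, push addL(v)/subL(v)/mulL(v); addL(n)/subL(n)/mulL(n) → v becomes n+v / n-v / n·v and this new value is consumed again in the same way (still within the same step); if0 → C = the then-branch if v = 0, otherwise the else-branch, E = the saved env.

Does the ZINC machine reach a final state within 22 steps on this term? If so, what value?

[0] <C=((λp. ((λz. (let q = -3 in p)) p)) 8), E=∅, A=∅, R=∅>
[1] <C=8, E=∅, A=∅, R=[app]>
[2] <C=(λp. ((λz. (let q = -3 in p)) p)), E=∅, A=[8], R=∅>
[3] <C=((λz. (let q = -3 in p)) p), E={p↦8}, A=∅, R=∅>
[4] <C=p, E={p↦8}, A=∅, R=[app]>
[5] <C=(λz. (let q = -3 in p)), E={p↦8}, A=[8], R=∅>
[6] <C=(let q = -3 in p), E={z↦8, p↦8}, A=∅, R=∅>
[7] <C=-3, E={z↦8, p↦8}, A=∅, R=[let q]>
[8] <C=p, E={q↦-3, z↦8, p↦8}, A=∅, R=∅>
→ final value 8

Answer: 8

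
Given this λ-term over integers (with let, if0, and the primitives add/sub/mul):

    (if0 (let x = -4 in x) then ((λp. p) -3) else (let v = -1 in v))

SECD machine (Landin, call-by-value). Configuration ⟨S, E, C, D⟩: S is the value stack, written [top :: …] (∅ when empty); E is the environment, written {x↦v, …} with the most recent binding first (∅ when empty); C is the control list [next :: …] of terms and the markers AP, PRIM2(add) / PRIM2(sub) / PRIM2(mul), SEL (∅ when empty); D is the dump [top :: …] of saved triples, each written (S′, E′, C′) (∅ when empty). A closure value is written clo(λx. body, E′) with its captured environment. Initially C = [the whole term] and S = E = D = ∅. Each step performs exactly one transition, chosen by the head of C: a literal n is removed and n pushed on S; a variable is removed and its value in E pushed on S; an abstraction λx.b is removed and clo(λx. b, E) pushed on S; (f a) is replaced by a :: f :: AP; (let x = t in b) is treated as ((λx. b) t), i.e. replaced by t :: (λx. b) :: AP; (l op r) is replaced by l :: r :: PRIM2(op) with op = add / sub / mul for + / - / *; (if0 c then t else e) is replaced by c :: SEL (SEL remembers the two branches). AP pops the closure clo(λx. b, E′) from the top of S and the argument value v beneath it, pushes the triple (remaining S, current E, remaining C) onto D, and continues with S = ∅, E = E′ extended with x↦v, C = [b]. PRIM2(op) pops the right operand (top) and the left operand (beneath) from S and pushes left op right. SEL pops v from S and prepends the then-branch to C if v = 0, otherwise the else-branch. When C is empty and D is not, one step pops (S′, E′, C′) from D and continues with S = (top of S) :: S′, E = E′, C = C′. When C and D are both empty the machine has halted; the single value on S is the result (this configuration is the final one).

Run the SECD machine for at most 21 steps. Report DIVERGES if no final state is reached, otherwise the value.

Answer: -1

Execution trace:
[0] [S=∅ | E=∅ | C=[(if0 (let x = -4 in x) then ((λp. p) -3) else (let v = -1 in v))] | D=∅]
[1] [S=∅ | E=∅ | C=[(let x = -4 in x) :: SEL] | D=∅]
[2] [S=∅ | E=∅ | C=[-4 :: (λx. x) :: AP :: SEL] | D=∅]
[3] [S=[-4] | E=∅ | C=[(λx. x) :: AP :: SEL] | D=∅]
[4] [S=[clo(λx. x, ∅) :: -4] | E=∅ | C=[AP :: SEL] | D=∅]
[5] [S=∅ | E={x↦-4} | C=[x] | D=[(∅, ∅, [SEL])]]
[6] [S=[-4] | E={x↦-4} | C=∅ | D=[(∅, ∅, [SEL])]]
[7] [S=[-4] | E=∅ | C=[SEL] | D=∅]
[8] [S=∅ | E=∅ | C=[(let v = -1 in v)] | D=∅]
[9] [S=∅ | E=∅ | C=[-1 :: (λv. v) :: AP] | D=∅]
[10] [S=[-1] | E=∅ | C=[(λv. v) :: AP] | D=∅]
[11] [S=[clo(λv. v, ∅) :: -1] | E=∅ | C=[AP] | D=∅]
[12] [S=∅ | E={v↦-1} | C=[v] | D=[(∅, ∅, ∅)]]
[13] [S=[-1] | E={v↦-1} | C=∅ | D=[(∅, ∅, ∅)]]
[14] [S=[-1] | E=∅ | C=∅ | D=∅]
→ final value -1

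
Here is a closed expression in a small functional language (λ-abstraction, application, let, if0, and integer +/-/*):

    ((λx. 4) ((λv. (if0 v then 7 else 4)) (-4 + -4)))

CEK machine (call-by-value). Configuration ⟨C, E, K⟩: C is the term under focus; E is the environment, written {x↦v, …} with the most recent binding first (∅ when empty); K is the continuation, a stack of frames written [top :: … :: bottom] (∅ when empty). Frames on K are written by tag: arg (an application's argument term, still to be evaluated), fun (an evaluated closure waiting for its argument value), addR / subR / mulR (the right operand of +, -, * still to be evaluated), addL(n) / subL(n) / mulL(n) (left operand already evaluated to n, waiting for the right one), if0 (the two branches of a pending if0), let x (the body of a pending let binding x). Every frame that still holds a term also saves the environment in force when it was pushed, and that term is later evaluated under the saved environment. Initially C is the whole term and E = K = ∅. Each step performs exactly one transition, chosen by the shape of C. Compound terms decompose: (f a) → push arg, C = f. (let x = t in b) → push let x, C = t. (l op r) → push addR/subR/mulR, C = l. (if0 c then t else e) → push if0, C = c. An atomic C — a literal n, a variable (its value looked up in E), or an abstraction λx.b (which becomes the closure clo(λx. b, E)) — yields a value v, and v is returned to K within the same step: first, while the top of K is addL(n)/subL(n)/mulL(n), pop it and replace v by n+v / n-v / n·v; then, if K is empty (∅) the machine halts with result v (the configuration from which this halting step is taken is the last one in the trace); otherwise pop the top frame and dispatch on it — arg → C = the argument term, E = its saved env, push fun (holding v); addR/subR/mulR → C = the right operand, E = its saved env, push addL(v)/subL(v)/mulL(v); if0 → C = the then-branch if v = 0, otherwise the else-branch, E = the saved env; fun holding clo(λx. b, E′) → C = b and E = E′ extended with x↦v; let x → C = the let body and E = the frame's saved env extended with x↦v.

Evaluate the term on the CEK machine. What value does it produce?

step 0: <C=((λx. 4) ((λv. (if0 v then 7 else 4)) (-4 + -4))), E=∅, K=∅>
step 1: <C=(λx. 4), E=∅, K=[arg]>
step 2: <C=((λv. (if0 v then 7 else 4)) (-4 + -4)), E=∅, K=[fun]>
step 3: <C=(λv. (if0 v then 7 else 4)), E=∅, K=[arg :: fun]>
step 4: <C=(-4 + -4), E=∅, K=[fun :: fun]>
step 5: <C=-4, E=∅, K=[addR :: fun :: fun]>
step 6: <C=-4, E=∅, K=[addL(-4) :: fun :: fun]>
step 7: <C=(if0 v then 7 else 4), E={v↦-8}, K=[fun]>
step 8: <C=v, E={v↦-8}, K=[if0 :: fun]>
step 9: <C=4, E={v↦-8}, K=[fun]>
step 10: <C=4, E={x↦4}, K=∅>
→ final value 4

Answer: 4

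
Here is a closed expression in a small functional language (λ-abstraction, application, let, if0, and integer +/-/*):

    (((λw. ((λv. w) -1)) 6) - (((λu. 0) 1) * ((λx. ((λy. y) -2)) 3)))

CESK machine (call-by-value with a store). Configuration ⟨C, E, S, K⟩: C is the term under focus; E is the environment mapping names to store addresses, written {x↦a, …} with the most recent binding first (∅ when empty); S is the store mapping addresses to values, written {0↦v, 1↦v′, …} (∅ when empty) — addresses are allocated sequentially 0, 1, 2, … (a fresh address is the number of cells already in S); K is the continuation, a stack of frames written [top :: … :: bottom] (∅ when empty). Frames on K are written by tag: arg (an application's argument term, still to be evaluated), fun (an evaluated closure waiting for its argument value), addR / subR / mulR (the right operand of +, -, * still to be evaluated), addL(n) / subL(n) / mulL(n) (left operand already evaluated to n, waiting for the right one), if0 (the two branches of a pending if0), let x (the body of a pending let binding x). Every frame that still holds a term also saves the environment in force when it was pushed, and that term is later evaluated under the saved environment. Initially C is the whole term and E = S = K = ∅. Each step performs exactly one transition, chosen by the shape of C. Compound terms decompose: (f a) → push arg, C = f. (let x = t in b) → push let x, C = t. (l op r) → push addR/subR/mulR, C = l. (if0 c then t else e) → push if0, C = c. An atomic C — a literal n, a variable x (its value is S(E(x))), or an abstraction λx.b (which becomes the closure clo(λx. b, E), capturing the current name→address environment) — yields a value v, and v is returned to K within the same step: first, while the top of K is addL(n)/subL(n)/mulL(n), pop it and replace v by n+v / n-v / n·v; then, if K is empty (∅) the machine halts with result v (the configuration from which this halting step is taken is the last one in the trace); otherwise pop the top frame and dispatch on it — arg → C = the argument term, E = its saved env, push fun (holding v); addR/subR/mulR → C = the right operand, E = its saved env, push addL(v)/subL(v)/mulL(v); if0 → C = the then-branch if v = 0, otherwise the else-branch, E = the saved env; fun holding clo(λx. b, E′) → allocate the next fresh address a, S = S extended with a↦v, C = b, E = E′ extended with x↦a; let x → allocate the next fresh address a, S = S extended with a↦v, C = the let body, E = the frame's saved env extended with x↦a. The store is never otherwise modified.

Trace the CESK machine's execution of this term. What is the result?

Answer: 6

Derivation:
0. [C=(((λw. ((λv. w) -1)) 6) - (((λu. 0) 1) * ((λx. ((λy. y) -2)) 3))) | E=∅ | S=∅ | K=∅]
1. [C=((λw. ((λv. w) -1)) 6) | E=∅ | S=∅ | K=[subR]]
2. [C=(λw. ((λv. w) -1)) | E=∅ | S=∅ | K=[arg :: subR]]
3. [C=6 | E=∅ | S=∅ | K=[fun :: subR]]
4. [C=((λv. w) -1) | E={w↦0} | S={0↦6} | K=[subR]]
5. [C=(λv. w) | E={w↦0} | S={0↦6} | K=[arg :: subR]]
6. [C=-1 | E={w↦0} | S={0↦6} | K=[fun :: subR]]
7. [C=w | E={v↦1, w↦0} | S={0↦6, 1↦-1} | K=[subR]]
8. [C=(((λu. 0) 1) * ((λx. ((λy. y) -2)) 3)) | E=∅ | S={0↦6, 1↦-1} | K=[subL(6)]]
9. [C=((λu. 0) 1) | E=∅ | S={0↦6, 1↦-1} | K=[mulR :: subL(6)]]
10. [C=(λu. 0) | E=∅ | S={0↦6, 1↦-1} | K=[arg :: mulR :: subL(6)]]
11. [C=1 | E=∅ | S={0↦6, 1↦-1} | K=[fun :: mulR :: subL(6)]]
12. [C=0 | E={u↦2} | S={0↦6, 1↦-1, 2↦1} | K=[mulR :: subL(6)]]
13. [C=((λx. ((λy. y) -2)) 3) | E=∅ | S={0↦6, 1↦-1, 2↦1} | K=[mulL(0) :: subL(6)]]
14. [C=(λx. ((λy. y) -2)) | E=∅ | S={0↦6, 1↦-1, 2↦1} | K=[arg :: mulL(0) :: subL(6)]]
15. [C=3 | E=∅ | S={0↦6, 1↦-1, 2↦1} | K=[fun :: mulL(0) :: subL(6)]]
16. [C=((λy. y) -2) | E={x↦3} | S={0↦6, 1↦-1, 2↦1, 3↦3} | K=[mulL(0) :: subL(6)]]
17. [C=(λy. y) | E={x↦3} | S={0↦6, 1↦-1, 2↦1, 3↦3} | K=[arg :: mulL(0) :: subL(6)]]
18. [C=-2 | E={x↦3} | S={0↦6, 1↦-1, 2↦1, 3↦3} | K=[fun :: mulL(0) :: subL(6)]]
19. [C=y | E={y↦4, x↦3} | S={0↦6, 1↦-1, 2↦1, 3↦3, 4↦-2} | K=[mulL(0) :: subL(6)]]
→ final value 6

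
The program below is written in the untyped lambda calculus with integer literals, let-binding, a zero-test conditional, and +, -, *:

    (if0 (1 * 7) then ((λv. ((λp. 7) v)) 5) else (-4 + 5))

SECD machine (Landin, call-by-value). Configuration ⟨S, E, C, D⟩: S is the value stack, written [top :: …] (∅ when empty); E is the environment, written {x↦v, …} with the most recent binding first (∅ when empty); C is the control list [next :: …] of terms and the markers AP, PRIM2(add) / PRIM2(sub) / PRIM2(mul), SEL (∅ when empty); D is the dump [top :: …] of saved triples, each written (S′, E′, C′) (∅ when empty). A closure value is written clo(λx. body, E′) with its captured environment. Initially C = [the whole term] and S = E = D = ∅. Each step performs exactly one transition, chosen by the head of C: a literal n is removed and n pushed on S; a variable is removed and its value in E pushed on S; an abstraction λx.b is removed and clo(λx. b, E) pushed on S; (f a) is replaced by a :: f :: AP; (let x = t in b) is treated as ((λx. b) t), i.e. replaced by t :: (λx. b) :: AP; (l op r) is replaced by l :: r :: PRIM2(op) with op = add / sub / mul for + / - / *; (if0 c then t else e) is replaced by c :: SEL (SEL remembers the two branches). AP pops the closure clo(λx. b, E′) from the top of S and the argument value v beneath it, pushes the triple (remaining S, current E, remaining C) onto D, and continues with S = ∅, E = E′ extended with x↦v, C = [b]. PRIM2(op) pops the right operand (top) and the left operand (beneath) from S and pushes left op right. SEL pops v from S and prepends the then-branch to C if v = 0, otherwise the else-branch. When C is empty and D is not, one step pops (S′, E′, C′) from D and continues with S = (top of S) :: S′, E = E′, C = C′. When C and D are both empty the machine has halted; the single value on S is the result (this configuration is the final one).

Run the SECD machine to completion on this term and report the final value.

0. [S=∅ | E=∅ | C=[(if0 (1 * 7) then ((λv. ((λp. 7) v)) 5) else (-4 + 5))] | D=∅]
1. [S=∅ | E=∅ | C=[(1 * 7) :: SEL] | D=∅]
2. [S=∅ | E=∅ | C=[1 :: 7 :: PRIM2(mul) :: SEL] | D=∅]
3. [S=[1] | E=∅ | C=[7 :: PRIM2(mul) :: SEL] | D=∅]
4. [S=[7 :: 1] | E=∅ | C=[PRIM2(mul) :: SEL] | D=∅]
5. [S=[7] | E=∅ | C=[SEL] | D=∅]
6. [S=∅ | E=∅ | C=[(-4 + 5)] | D=∅]
7. [S=∅ | E=∅ | C=[-4 :: 5 :: PRIM2(add)] | D=∅]
8. [S=[-4] | E=∅ | C=[5 :: PRIM2(add)] | D=∅]
9. [S=[5 :: -4] | E=∅ | C=[PRIM2(add)] | D=∅]
10. [S=[1] | E=∅ | C=∅ | D=∅]
→ final value 1

Answer: 1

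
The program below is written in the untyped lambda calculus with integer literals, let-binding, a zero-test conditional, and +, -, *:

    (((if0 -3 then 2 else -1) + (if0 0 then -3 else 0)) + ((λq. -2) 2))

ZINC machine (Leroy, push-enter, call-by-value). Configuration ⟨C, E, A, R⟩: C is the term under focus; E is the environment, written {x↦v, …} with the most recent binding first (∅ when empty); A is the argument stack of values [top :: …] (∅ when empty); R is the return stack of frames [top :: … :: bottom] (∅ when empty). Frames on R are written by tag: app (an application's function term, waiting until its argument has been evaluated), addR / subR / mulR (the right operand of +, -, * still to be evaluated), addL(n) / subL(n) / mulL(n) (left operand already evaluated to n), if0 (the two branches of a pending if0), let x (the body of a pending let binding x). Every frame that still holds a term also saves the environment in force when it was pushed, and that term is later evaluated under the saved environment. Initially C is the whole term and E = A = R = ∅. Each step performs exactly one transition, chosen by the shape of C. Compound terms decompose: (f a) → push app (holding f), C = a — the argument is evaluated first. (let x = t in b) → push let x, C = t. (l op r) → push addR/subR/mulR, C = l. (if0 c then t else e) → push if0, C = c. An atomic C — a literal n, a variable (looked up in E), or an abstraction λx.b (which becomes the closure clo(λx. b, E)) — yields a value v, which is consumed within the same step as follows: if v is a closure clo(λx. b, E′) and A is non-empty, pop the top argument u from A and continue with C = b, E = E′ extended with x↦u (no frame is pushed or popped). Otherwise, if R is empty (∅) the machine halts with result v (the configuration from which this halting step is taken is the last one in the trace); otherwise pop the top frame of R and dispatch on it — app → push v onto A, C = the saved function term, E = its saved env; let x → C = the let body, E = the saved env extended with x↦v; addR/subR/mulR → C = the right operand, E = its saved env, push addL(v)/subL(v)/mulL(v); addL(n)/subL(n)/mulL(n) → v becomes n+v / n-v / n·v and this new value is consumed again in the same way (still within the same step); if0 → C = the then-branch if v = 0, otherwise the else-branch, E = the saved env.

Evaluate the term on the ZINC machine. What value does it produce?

Answer: -6

Execution trace:
[0] [C=(((if0 -3 then 2 else -1) + (if0 0 then -3 else 0)) + ((λq. -2) 2)) | E=∅ | A=∅ | R=∅]
[1] [C=((if0 -3 then 2 else -1) + (if0 0 then -3 else 0)) | E=∅ | A=∅ | R=[addR]]
[2] [C=(if0 -3 then 2 else -1) | E=∅ | A=∅ | R=[addR :: addR]]
[3] [C=-3 | E=∅ | A=∅ | R=[if0 :: addR :: addR]]
[4] [C=-1 | E=∅ | A=∅ | R=[addR :: addR]]
[5] [C=(if0 0 then -3 else 0) | E=∅ | A=∅ | R=[addL(-1) :: addR]]
[6] [C=0 | E=∅ | A=∅ | R=[if0 :: addL(-1) :: addR]]
[7] [C=-3 | E=∅ | A=∅ | R=[addL(-1) :: addR]]
[8] [C=((λq. -2) 2) | E=∅ | A=∅ | R=[addL(-4)]]
[9] [C=2 | E=∅ | A=∅ | R=[app :: addL(-4)]]
[10] [C=(λq. -2) | E=∅ | A=[2] | R=[addL(-4)]]
[11] [C=-2 | E={q↦2} | A=∅ | R=[addL(-4)]]
→ final value -6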